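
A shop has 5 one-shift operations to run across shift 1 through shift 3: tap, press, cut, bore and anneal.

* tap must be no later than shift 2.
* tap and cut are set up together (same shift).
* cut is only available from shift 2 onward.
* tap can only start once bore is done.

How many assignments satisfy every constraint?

9

Splitting on press: it can be shift 1 (3), shift 2 (3), shift 3 (3). Listing each branch's schedules as (tap, cut, bore, anneal) by shift number:
press=shift 1: (2,2,1,1) (2,2,1,2) (2,2,1,3) — 3.
press=shift 2: (2,2,1,1) (2,2,1,2) (2,2,1,3) — 3.
press=shift 3: (2,2,1,1) (2,2,1,2) (2,2,1,3) — 3.
Summing: 3 + 3 + 3 = 9.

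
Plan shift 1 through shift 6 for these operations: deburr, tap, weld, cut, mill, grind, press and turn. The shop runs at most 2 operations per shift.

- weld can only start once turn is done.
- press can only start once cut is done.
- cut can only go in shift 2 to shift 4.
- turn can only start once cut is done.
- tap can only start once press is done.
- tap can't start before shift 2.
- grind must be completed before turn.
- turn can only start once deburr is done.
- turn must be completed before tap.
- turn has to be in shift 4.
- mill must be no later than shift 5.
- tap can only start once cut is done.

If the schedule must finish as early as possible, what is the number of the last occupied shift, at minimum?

shift 5

The precedence chain requires at least 3 distinct shifts.
With at most 2 per shift and 8 operations, at least 4 shifts are needed.
Propagating the time windows through the other constraints, tap can't land before shift 5, so the schedule must run through at least shift 5.
5 works (last occupied shift: shift 5): for example weld in shift 5; tap in shift 5; deburr in shift 1; turn in shift 4; grind in shift 1; cut in shift 2; press in shift 3; mill in shift 2.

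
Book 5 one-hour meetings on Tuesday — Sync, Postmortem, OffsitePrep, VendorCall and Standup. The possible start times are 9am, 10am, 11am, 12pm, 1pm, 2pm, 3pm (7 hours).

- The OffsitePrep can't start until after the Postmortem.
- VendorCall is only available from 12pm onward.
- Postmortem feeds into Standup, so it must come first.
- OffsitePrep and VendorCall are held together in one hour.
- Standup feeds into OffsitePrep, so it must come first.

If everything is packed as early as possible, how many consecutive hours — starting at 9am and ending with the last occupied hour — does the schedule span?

The precedence chain requires at least 3 distinct hours.
VendorCall can't be placed before 12pm — that is hour 4 counting from 9am — so the schedule must run through at least 4 hours.
4 works (last occupied hour: 12pm): for example Standup in 10am, VendorCall in 12pm, OffsitePrep in 12pm, Postmortem in 9am, Sync in 9am.

4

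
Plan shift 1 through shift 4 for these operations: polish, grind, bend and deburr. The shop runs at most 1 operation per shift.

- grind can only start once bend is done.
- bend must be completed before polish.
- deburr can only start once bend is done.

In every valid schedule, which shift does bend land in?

shift 1

Downstream work caps bend at shift 3.
So bend is pinned to shift 1.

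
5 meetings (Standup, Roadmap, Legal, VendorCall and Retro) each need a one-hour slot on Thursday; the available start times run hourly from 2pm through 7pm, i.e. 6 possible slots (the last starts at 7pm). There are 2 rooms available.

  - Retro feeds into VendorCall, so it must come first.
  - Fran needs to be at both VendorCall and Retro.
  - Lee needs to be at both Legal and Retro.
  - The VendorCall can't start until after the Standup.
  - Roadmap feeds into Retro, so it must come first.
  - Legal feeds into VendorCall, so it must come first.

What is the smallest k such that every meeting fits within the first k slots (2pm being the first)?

The precedence chain requires at least 3 distinct slots.
With at most 2 per slot and 5 meetings, at least 3 slots are needed.
3 works (last occupied slot: 4pm): for example Roadmap -> 2pm; VendorCall -> 4pm; Retro -> 3pm; Legal -> 2pm; Standup -> 3pm.

3 slots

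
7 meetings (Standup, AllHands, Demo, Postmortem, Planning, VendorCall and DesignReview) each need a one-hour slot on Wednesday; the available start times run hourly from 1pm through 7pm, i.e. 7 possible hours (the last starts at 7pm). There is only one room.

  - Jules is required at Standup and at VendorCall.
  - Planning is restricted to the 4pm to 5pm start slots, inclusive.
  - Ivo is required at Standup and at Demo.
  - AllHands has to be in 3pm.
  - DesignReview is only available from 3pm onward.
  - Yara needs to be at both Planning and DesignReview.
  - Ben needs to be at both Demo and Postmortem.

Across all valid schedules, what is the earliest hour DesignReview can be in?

DesignReview is available from 3pm.
DesignReview at 4pm is achievable: AllHands=3pm, Planning=5pm, Demo=2pm, DesignReview=4pm, Standup=1pm, VendorCall=7pm, Postmortem=6pm.
Nothing earlier works — the conflict and capacity constraints rule out every hour before 4pm.

4pm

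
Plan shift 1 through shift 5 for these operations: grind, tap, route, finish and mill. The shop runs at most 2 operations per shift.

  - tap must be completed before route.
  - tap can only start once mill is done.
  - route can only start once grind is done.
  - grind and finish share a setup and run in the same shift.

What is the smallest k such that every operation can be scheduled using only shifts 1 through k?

The precedence chain requires at least 3 distinct shifts.
With at most 2 per shift and 5 operations, at least 3 shifts are needed.
Could 3 shifts be enough, i.e. nothing placed later than shift 3? First, tap must come after mill (at shift 1 or later) → {shift 2, shift 3}; mill must come before tap (at shift 3 or earlier) → {shift 1, shift 2}; route must come after tap (at shift 2 or later) → {shift 3}; tap must come before route (at shift 3 or earlier) → {shift 2}; grind must come before route (at shift 3 or earlier) → {shift 1, shift 2}; finish must be in the same shift as grind (in {shift 1, shift 2}) → {shift 1, shift 2}; mill must come before tap (at shift 2 or earlier) → {shift 1}. grind could then only be at {shift 1, shift 2}; try each:
- suppose grind is at shift 1; finish must be in the same shift as grind (in {shift 1}) → {shift 1}; that puts grind, finish and mill all in shift 1 — more than 2 per shift.
- suppose grind is at shift 2; finish must be in the same shift as grind (in {shift 2}) → {shift 2}; that puts grind, tap and finish all in shift 2 — more than 2 per shift.
Every option fails, so 3 shifts is not enough.
4 works (last occupied shift: shift 4): for example mill in shift 1; finish in shift 3; route in shift 4; tap in shift 2; grind in shift 3.

4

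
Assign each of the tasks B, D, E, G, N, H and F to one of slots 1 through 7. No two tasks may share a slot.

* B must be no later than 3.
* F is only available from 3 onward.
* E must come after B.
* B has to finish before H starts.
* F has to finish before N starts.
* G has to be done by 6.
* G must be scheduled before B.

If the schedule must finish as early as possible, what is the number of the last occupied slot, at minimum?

The precedence chain requires at least 3 distinct slots.
With at most 1 per slot and 7 tasks, at least 7 slots are needed.
Propagating the time windows through the other constraints, N can't land before 4, so the schedule must run through at least slot 4.
7 works (last occupied slot: 7): for example B in 2, G in 1, H in 6, N in 5, E in 4, D in 7, F in 3.

slot 7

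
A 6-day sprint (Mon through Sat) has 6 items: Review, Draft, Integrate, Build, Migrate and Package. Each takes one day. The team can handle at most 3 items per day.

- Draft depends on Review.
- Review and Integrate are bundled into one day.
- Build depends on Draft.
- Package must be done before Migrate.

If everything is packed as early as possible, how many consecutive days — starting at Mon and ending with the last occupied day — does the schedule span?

3

The precedence chain requires at least 3 distinct days.
With at most 3 per day and 6 work items, at least 2 days are needed.
3 works (last occupied day: Wed): for example Package=Mon; Integrate=Mon; Build=Wed; Draft=Tue; Review=Mon; Migrate=Tue.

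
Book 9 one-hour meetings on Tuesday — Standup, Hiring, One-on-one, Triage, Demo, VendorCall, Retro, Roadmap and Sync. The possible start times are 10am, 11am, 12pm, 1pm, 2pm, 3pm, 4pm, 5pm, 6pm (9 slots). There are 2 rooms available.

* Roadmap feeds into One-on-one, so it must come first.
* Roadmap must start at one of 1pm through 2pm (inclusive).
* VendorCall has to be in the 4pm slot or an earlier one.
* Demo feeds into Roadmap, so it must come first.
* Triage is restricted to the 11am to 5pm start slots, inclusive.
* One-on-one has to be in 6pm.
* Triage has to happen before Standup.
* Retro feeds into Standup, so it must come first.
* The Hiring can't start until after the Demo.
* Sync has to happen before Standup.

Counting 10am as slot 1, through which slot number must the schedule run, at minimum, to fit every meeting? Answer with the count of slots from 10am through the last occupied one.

The precedence chain requires at least 3 distinct slots.
With at most 2 per slot and 9 meetings, at least 5 slots are needed.
One-on-one can't be placed before 6pm — that is slot 9 counting from 10am — so the schedule must run through at least 9 slots.
9 works (last occupied slot: 6pm): for example Hiring=1pm; Sync=11am; Retro=10am; Triage=11am; Demo=12pm; Roadmap=1pm; Standup=12pm; One-on-one=6pm; VendorCall=10am.

9 slots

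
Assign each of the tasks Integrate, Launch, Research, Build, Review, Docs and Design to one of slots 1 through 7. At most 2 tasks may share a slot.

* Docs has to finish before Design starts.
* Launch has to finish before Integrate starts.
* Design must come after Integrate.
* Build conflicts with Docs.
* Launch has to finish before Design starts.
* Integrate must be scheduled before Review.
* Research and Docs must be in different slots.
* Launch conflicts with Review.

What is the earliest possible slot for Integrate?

Precedence pushes Integrate to at least 2; downstream work caps Integrate at 6.
Integrate at 2 is achievable: Launch in 1, Docs in 1, Build in 4, Research in 2, Review in 3, Integrate in 2, Design in 3.

2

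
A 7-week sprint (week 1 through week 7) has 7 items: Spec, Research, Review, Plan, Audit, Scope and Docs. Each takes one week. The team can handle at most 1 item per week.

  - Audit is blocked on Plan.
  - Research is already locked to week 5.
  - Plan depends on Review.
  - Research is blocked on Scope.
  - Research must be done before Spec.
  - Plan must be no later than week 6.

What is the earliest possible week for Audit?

week 3

Precedence pushes Audit to at least week 3.
Audit at week 3 is achievable: Scope=week 4; Audit=week 3; Review=week 1; Research=week 5; Spec=week 6; Docs=week 7; Plan=week 2.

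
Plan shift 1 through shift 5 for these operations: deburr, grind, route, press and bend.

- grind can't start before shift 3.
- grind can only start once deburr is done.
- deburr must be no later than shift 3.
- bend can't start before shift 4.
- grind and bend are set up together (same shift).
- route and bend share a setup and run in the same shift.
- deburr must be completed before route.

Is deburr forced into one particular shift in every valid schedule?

No

deburr can be shift 1 (e.g. grind in shift 4; bend in shift 4; deburr in shift 1; route in shift 4; press in shift 1) or shift 2 (e.g. bend -> shift 4; deburr -> shift 2; route -> shift 4; press -> shift 1; grind -> shift 4).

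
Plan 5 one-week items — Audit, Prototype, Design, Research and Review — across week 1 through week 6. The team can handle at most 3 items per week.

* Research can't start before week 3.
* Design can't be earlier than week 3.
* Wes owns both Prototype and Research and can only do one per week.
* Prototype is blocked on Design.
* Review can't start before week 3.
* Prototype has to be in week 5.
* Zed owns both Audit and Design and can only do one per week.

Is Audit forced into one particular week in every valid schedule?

Audit can be week 1 (e.g. Audit=week 1, Review=week 3, Design=week 3, Research=week 3, Prototype=week 5) or week 2 (e.g. Audit -> week 2, Research -> week 3, Design -> week 3, Prototype -> week 5, Review -> week 3).

No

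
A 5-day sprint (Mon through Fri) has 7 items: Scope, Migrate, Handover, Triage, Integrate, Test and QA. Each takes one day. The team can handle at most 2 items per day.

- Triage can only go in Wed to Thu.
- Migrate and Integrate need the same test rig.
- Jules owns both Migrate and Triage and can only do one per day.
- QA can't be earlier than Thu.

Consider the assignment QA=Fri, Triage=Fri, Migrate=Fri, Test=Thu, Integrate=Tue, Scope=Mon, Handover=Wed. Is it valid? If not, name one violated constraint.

No. Jules owns both Migrate and Triage and can only do one per day is not satisfied.

Triage can only go in Wed to Thu — violated.
QA can't be earlier than Thu — holds.
Jules owns both Migrate and Triage and can only do one per day — violated.
Migrate and Integrate need the same test rig — holds.
The team can handle at most 2 items per day — violated.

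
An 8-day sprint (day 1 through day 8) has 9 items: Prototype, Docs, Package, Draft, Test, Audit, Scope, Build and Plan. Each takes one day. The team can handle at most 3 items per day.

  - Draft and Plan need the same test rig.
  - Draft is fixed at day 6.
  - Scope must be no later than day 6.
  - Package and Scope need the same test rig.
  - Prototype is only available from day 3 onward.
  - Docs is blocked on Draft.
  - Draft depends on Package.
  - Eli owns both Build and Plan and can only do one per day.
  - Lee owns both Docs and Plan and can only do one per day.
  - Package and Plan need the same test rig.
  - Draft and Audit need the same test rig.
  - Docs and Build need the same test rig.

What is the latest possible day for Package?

Downstream work caps Package at day 5.
Package at day 5 is achievable: Plan -> day 3, Build -> day 2, Draft -> day 6, Test -> day 1, Docs -> day 7, Audit -> day 1, Package -> day 5, Scope -> day 1, Prototype -> day 3.

day 5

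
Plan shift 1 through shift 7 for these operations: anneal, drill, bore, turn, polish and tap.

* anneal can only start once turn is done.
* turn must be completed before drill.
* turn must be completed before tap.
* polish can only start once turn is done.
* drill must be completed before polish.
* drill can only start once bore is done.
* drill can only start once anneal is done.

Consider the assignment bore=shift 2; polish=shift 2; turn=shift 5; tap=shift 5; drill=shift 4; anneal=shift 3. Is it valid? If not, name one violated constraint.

No. polish can only start once turn is done is not satisfied.

drill can only start once anneal is done — holds.
drill can only start once bore is done — holds.
anneal can only start once turn is done — violated.
drill must be completed before polish — violated.
turn must be completed before tap — violated.
turn must be completed before drill — violated.
polish can only start once turn is done — violated.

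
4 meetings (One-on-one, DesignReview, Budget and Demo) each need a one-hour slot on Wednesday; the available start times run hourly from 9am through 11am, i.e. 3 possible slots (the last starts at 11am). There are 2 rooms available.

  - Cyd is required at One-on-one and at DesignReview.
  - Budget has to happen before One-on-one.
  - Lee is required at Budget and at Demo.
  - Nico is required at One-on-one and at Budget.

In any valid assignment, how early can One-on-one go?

10am

Precedence pushes One-on-one to at least 10am.
One-on-one at 10am is achievable: DesignReview in 9am; One-on-one in 10am; Budget in 9am; Demo in 10am.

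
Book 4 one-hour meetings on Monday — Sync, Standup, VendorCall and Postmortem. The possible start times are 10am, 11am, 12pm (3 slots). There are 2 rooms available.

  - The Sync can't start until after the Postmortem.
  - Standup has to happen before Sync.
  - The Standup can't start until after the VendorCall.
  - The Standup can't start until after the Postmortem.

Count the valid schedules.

1

Enumerating: Postmortem in 10am; VendorCall in 10am; Standup in 11am; Sync in 12pm.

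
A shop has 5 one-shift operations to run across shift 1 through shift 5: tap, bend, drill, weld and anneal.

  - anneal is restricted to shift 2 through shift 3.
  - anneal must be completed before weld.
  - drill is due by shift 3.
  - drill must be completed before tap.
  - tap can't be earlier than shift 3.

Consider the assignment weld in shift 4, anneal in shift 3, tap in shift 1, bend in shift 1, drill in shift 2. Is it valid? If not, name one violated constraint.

anneal must be completed before weld — holds.
anneal is restricted to shift 2 through shift 3 — holds.
drill must be completed before tap — violated.
tap can't be earlier than shift 3 — violated.
drill is due by shift 3 — holds.

No — it violates: tap can't be earlier than shift 3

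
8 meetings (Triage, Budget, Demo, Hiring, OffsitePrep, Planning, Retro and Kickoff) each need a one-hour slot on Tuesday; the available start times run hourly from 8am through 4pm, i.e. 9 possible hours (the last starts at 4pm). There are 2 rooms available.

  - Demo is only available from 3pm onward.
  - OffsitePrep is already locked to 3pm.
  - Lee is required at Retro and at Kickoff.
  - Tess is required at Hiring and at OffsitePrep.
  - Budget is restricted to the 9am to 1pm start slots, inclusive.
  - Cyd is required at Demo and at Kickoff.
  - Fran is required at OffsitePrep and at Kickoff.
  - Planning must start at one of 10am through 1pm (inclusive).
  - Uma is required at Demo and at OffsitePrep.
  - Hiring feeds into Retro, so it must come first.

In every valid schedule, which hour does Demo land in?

4pm

Demo's window is 3pm–4pm.
OffsitePrep is fixed at 3pm, and Demo can't share a hour with OffsitePrep.
So Demo must be 4pm.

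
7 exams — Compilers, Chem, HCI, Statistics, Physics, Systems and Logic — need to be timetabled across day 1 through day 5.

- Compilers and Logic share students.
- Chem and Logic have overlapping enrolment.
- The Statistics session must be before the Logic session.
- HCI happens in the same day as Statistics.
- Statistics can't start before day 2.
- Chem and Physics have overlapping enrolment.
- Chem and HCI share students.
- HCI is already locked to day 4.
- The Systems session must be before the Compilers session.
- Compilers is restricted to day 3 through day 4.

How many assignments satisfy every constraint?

Splitting on Compilers: it can be day 3 (24), day 4 (36). Listing each branch's schedules as (Chem, HCI, Statistics, Physics, Systems, Logic) by day number:
Compilers=day 3: (1,4,4,2,1,5) (1,4,4,2,2,5) (1,4,4,3,1,5) (1,4,4,3,2,5) (1,4,4,4,1,5) (1,4,4,4,2,5) (1,4,4,5,1,5) (1,4,4,5,2,5) (2,4,4,1,1,5) (2,4,4,1,2,5) (2,4,4,3,1,5) (2,4,4,3,2,5) (2,4,4,4,1,5) (2,4,4,4,2,5) (2,4,4,5,1,5) (2,4,4,5,2,5) (3,4,4,1,1,5) (3,4,4,1,2,5) (3,4,4,2,1,5) (3,4,4,2,2,5) (3,4,4,4,1,5) (3,4,4,4,2,5) (3,4,4,5,1,5) (3,4,4,5,2,5) — 24.
Compilers=day 4: (1,4,4,2,1,5) (1,4,4,2,2,5) (1,4,4,2,3,5) (1,4,4,3,1,5) (1,4,4,3,2,5) (1,4,4,3,3,5) (1,4,4,4,1,5) (1,4,4,4,2,5) (1,4,4,4,3,5) (1,4,4,5,1,5) (1,4,4,5,2,5) (1,4,4,5,3,5) (2,4,4,1,1,5) (2,4,4,1,2,5) (2,4,4,1,3,5) (2,4,4,3,1,5) (2,4,4,3,2,5) (2,4,4,3,3,5) (2,4,4,4,1,5) (2,4,4,4,2,5) (2,4,4,4,3,5) (2,4,4,5,1,5) (2,4,4,5,2,5) (2,4,4,5,3,5) (3,4,4,1,1,5) (3,4,4,1,2,5) (3,4,4,1,3,5) (3,4,4,2,1,5) (3,4,4,2,2,5) (3,4,4,2,3,5) (3,4,4,4,1,5) (3,4,4,4,2,5) (3,4,4,4,3,5) (3,4,4,5,1,5) (3,4,4,5,2,5) (3,4,4,5,3,5) — 36.
Summing: 24 + 36 = 60.

60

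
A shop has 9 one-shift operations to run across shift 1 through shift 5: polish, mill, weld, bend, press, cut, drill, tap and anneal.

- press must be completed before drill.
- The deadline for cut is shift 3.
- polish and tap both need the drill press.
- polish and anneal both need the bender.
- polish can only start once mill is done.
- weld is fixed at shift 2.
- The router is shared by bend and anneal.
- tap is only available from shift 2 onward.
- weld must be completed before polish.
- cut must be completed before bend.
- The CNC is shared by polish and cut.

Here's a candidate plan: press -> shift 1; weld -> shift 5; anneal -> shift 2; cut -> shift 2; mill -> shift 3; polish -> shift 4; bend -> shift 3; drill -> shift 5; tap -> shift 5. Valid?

No. weld is fixed at shift 2 is not satisfied.

weld must be completed before polish — violated.
The router is shared by bend and anneal — holds.
The deadline for cut is shift 3 — holds.
weld is fixed at shift 2 — violated.
polish and anneal both need the bender — holds.
The CNC is shared by polish and cut — holds.
cut must be completed before bend — holds.
polish and tap both need the drill press — holds.
press must be completed before drill — holds.
tap is only available from shift 2 onward — holds.
polish can only start once mill is done — holds.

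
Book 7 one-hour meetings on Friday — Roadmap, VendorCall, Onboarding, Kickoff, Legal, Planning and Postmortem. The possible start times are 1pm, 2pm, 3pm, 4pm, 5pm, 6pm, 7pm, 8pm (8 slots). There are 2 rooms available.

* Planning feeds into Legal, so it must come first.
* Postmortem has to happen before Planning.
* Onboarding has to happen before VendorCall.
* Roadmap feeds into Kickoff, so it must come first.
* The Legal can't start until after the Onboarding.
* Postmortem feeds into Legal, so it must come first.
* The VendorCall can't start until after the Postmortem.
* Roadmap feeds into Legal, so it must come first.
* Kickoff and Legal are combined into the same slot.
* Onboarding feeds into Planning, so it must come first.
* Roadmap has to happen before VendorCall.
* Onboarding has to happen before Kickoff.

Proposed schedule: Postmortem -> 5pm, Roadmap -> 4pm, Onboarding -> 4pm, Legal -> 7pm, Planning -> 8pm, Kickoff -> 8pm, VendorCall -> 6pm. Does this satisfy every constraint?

Roadmap has to happen before VendorCall — holds.
Roadmap feeds into Legal, so it must come first — holds.
Planning feeds into Legal, so it must come first — violated.
Roadmap feeds into Kickoff, so it must come first — holds.
Postmortem has to happen before Planning — holds.
There are 2 rooms available — holds.
The Legal can't start until after the Onboarding — holds.
Onboarding has to happen before VendorCall — holds.
Kickoff and Legal are combined into the same slot — violated.
Onboarding has to happen before Kickoff — holds.
Postmortem feeds into Legal, so it must come first — holds.
The VendorCall can't start until after the Postmortem — holds.
Onboarding feeds into Planning, so it must come first — holds.

No — it violates: Planning feeds into Legal, so it must come first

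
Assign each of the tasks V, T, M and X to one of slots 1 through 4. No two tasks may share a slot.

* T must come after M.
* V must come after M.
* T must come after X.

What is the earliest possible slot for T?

Precedence pushes T to at least 2.
T at 3 is achievable: M=1; X=2; T=3; V=4.
Nothing earlier works — the capacity limit rule out every slot before 3.

3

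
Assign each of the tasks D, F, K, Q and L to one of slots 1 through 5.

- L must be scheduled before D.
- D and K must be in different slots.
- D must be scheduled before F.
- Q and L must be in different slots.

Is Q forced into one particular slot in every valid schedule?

No

Q can be 1 (e.g. L in 2; D in 3; K in 1; Q in 1; F in 4) or 2 (e.g. L in 1, F in 3, D in 2, K in 1, Q in 2).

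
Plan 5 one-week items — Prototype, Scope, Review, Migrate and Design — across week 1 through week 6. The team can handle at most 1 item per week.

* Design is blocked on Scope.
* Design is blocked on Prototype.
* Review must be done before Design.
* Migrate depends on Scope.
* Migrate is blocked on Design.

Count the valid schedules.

36

Splitting on Prototype: it can be week 1 (10), week 2 (10), week 3 (10), week 4 (6). Listing each branch's schedules as (Scope, Review, Migrate, Design) by week number:
Prototype=week 1: (2,3,5,4) (2,3,6,4) (2,3,6,5) (2,4,6,5) (3,2,5,4) (3,2,6,4) (3,2,6,5) (3,4,6,5) (4,2,6,5) (4,3,6,5) — 10.
Prototype=week 2: (1,3,5,4) (1,3,6,4) (1,3,6,5) (1,4,6,5) (3,1,5,4) (3,1,6,4) (3,1,6,5) (3,4,6,5) (4,1,6,5) (4,3,6,5) — 10.
Prototype=week 3: (1,2,5,4) (1,2,6,4) (1,2,6,5) (1,4,6,5) (2,1,5,4) (2,1,6,4) (2,1,6,5) (2,4,6,5) (4,1,6,5) (4,2,6,5) — 10.
Prototype=week 4: (1,2,6,5) (1,3,6,5) (2,1,6,5) (2,3,6,5) (3,1,6,5) (3,2,6,5) — 6.
Summing: 10 + 10 + 10 + 6 = 36.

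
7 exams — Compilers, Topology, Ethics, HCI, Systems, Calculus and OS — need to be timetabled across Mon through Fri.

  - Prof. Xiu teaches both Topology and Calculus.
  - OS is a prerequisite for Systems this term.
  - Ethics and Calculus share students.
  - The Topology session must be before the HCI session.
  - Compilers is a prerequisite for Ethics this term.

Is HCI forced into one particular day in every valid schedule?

HCI can be Tue (e.g. Ethics -> Tue, Systems -> Tue, Calculus -> Wed, HCI -> Tue, OS -> Mon, Topology -> Mon, Compilers -> Mon) or Wed (e.g. Compilers -> Mon, HCI -> Wed, Topology -> Mon, Ethics -> Tue, Systems -> Tue, Calculus -> Wed, OS -> Mon).

No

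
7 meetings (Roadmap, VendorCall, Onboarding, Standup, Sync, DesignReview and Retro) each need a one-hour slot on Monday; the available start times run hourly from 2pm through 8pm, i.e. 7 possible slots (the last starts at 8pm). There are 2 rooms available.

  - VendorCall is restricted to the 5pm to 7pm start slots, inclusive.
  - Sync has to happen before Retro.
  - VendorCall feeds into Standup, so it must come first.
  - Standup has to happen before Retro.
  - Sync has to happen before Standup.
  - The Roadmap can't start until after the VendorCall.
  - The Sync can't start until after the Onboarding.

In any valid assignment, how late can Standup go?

7pm

Precedence pushes Standup to at least 6pm; downstream work caps Standup at 7pm.
Standup at 7pm is achievable: Retro -> 8pm; Onboarding -> 2pm; Sync -> 3pm; VendorCall -> 5pm; DesignReview -> 2pm; Roadmap -> 6pm; Standup -> 7pm.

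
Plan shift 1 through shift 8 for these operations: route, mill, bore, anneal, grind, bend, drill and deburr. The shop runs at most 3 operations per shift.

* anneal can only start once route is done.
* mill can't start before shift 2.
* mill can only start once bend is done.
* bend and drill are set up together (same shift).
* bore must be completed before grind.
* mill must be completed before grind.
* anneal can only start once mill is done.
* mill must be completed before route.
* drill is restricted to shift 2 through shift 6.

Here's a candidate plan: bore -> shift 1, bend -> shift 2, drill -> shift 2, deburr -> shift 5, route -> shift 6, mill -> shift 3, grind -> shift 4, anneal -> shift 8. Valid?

mill must be completed before route — holds.
drill is restricted to shift 2 through shift 6 — holds.
bore must be completed before grind — holds.
The shop runs at most 3 operations per shift — holds.
mill must be completed before grind — holds.
anneal can only start once mill is done — holds.
anneal can only start once route is done — holds.
mill can only start once bend is done — holds.
mill can't start before shift 2 — holds.
bend and drill are set up together (same shift) — holds.

Yes, all constraints hold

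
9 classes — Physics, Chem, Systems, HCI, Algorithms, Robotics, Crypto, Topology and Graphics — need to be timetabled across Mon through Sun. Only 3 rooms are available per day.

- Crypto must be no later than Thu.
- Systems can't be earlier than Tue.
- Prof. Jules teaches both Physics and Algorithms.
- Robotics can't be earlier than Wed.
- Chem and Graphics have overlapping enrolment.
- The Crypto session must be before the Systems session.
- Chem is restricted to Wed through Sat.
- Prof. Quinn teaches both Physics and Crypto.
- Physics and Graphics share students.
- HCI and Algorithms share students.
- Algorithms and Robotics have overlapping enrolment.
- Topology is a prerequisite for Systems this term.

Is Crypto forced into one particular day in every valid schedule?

Crypto can be Mon (e.g. Systems in Tue, Algorithms in Thu, Graphics in Thu, Chem in Wed, Crypto in Mon, HCI in Mon, Topology in Mon, Physics in Tue, Robotics in Wed) or Tue (e.g. Topology=Mon; Chem=Wed; Robotics=Wed; Algorithms=Tue; Systems=Wed; Physics=Mon; Graphics=Tue; HCI=Mon; Crypto=Tue).

No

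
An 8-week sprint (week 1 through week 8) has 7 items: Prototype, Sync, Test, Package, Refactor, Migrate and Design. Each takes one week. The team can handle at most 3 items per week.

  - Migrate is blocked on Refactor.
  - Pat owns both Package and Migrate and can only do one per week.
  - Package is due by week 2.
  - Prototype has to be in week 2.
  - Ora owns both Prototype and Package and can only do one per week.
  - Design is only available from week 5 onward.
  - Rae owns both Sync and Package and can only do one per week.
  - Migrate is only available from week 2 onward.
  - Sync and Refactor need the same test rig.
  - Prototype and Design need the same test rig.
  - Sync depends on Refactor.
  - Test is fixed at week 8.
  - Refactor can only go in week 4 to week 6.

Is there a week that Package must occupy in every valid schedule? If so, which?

week 1

Package's window is week 1–week 2.
Prototype is fixed at week 2, and Package can't share a week with Prototype.
So Package must be week 1.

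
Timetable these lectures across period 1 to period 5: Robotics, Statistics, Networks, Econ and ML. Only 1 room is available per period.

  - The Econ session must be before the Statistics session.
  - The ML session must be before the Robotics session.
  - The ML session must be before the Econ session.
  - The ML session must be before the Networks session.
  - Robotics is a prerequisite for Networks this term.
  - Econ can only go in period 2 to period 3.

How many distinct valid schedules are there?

5

Splitting on Robotics: it can be period 2 (2), period 3 (2), period 4 (1). Listing each branch's schedules as (Statistics, Networks, Econ, ML) by period number:
Robotics=period 2: (4,5,3,1) (5,4,3,1) — 2.
Robotics=period 3: (4,5,2,1) (5,4,2,1) — 2.
Robotics=period 4: (3,5,2,1) — 1.
Summing: 2 + 2 + 1 = 5.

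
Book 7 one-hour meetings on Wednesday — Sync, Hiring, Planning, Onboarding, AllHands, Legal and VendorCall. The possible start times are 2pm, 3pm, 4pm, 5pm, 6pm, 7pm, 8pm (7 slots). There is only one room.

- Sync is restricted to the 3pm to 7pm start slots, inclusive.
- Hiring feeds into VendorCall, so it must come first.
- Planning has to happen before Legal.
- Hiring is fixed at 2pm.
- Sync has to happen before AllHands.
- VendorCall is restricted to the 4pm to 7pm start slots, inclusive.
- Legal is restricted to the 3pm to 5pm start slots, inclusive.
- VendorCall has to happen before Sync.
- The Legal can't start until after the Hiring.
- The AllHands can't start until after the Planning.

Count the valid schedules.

9

Splitting on Sync: it can be 6pm (4), 7pm (5). Listing each branch's schedules as (Hiring, Planning, Onboarding, AllHands, Legal, VendorCall):
Sync=6pm: (2pm,3pm,7pm,8pm,4pm,5pm) (2pm,3pm,7pm,8pm,5pm,4pm) (2pm,3pm,8pm,7pm,4pm,5pm) (2pm,3pm,8pm,7pm,5pm,4pm) — 4.
Sync=7pm: (2pm,3pm,4pm,8pm,5pm,6pm) (2pm,3pm,5pm,8pm,4pm,6pm) (2pm,3pm,6pm,8pm,4pm,5pm) (2pm,3pm,6pm,8pm,5pm,4pm) (2pm,4pm,3pm,8pm,5pm,6pm) — 5.
Summing: 4 + 5 = 9.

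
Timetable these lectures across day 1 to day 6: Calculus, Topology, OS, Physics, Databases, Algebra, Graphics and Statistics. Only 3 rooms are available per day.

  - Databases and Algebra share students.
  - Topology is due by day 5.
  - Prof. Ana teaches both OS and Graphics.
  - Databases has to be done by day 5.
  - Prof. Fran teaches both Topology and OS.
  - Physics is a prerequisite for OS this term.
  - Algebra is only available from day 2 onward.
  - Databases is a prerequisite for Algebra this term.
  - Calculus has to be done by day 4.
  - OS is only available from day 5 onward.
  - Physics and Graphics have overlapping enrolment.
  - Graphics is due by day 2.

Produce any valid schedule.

Physics=day 2, Calculus=day 1, OS=day 5, Databases=day 1, Topology=day 2, Algebra=day 2, Graphics=day 1, Statistics=day 3

Checking: Databases(day 1) before Algebra(day 2); Physics(day 2) before OS(day 5); Databases(day 1) != Algebra(day 2); Topology(day 2) != OS(day 5); OS(day 5) != Graphics(day 1); Physics(day 2) != Graphics(day 1); Graphics=day 1 in [day 1,day 2]; Calculus=day 1 in [day 1,day 4]; Topology=day 2 in [day 1,day 5]; Databases=day 1 in [day 1,day 5]; OS=day 5 in [day 5,day 6]; Algebra=day 2 in [day 2,day 6]; max 3 per day (cap 3).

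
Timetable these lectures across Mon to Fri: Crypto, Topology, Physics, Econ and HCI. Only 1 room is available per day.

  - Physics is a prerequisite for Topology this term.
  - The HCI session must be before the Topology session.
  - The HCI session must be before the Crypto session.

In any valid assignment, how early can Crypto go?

Precedence pushes Crypto to at least Tue.
Crypto at Tue is achievable: Econ -> Fri, Crypto -> Tue, Topology -> Thu, HCI -> Mon, Physics -> Wed.

Tue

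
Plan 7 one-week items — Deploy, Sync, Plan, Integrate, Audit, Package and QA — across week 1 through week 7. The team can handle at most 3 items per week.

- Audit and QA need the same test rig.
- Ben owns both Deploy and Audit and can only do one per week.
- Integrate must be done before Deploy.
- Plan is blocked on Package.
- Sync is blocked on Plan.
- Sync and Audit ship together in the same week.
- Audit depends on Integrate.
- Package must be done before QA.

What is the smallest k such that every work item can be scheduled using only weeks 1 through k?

The precedence chain requires at least 3 distinct weeks.
With at most 3 per week and 7 work items, at least 3 weeks are needed.
3 works (last occupied week: week 3): for example Plan=week 2; Integrate=week 1; Sync=week 3; QA=week 2; Audit=week 3; Package=week 1; Deploy=week 2.

3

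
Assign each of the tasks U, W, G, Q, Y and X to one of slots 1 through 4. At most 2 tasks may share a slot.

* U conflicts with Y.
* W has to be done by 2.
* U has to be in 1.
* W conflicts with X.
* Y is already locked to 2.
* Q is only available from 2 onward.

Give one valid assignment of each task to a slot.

Q=2, W=1, X=3, Y=2, U=1, G=3

Checking: U(1) != Y(2); W(1) != X(3); U=1 in [1,1]; W=1 in [1,2]; Q=2 in [2,4]; Y=2 in [2,2]; max 2 per slot (cap 2).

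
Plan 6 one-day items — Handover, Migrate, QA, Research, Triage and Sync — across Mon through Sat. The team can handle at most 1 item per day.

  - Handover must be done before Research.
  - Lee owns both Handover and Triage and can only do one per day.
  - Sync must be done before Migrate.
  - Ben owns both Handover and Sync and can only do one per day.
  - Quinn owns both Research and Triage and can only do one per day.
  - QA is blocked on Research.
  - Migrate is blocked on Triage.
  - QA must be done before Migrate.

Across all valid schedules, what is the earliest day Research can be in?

Tue

Precedence pushes Research to at least Tue; downstream work caps Research at Thu.
Research at Tue is achievable: Sync -> Fri; Migrate -> Sat; Triage -> Thu; Research -> Tue; Handover -> Mon; QA -> Wed.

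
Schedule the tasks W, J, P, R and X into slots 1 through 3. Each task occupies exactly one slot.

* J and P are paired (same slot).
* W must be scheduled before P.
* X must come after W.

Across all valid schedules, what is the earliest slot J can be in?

J must be in the same slot as P, which can't be before 2, so J is at least 2.
J at 2 is achievable: W=1; R=1; X=2; P=2; J=2.

2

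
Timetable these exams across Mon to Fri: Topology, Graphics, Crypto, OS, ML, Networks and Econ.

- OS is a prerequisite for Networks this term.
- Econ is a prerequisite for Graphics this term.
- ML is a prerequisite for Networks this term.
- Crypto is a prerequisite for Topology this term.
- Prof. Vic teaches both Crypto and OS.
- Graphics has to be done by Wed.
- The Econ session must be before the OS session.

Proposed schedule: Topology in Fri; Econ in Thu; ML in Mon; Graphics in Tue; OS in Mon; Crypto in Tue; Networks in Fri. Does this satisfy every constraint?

Econ is a prerequisite for Graphics this term — violated.
OS is a prerequisite for Networks this term — holds.
Graphics has to be done by Wed — holds.
Prof. Vic teaches both Crypto and OS — holds.
Crypto is a prerequisite for Topology this term — holds.
ML is a prerequisite for Networks this term — holds.
The Econ session must be before the OS session — violated.

No — it violates: The Econ session must be before the OS session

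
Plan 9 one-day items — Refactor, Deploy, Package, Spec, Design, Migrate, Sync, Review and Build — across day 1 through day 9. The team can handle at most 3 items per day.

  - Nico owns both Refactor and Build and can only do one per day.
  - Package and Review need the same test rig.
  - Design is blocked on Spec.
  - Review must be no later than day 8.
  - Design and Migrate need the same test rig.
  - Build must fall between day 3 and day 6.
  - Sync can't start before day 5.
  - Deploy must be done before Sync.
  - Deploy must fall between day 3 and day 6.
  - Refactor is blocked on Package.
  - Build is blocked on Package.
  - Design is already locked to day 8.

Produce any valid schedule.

Review in day 1, Sync in day 5, Design in day 8, Package in day 2, Migrate in day 1, Spec in day 1, Deploy in day 3, Refactor in day 4, Build in day 3

Checking: Spec(day 1) before Design(day 8); Deploy(day 3) before Sync(day 5); Package(day 2) before Refactor(day 4); Package(day 2) before Build(day 3); Package(day 2) != Review(day 1); Refactor(day 4) != Build(day 3); Design(day 8) != Migrate(day 1); Design=day 8 in [day 8,day 8]; Deploy=day 3 in [day 3,day 6]; Build=day 3 in [day 3,day 6]; Review=day 1 in [day 1,day 8]; Sync=day 5 in [day 5,day 9]; max 3 per day (cap 3).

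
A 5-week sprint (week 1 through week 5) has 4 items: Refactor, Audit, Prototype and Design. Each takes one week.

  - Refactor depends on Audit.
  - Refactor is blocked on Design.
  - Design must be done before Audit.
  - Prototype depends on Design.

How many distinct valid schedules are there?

Splitting on Refactor: it can be week 3 (4), week 4 (11), week 5 (20). Listing each branch's schedules as (Audit, Prototype, Design) by week number:
Refactor=week 3: (2,2,1) (2,3,1) (2,4,1) (2,5,1) — 4.
Refactor=week 4: (2,2,1) (2,3,1) (2,4,1) (2,5,1) (3,2,1) (3,3,1) (3,3,2) (3,4,1) (3,4,2) (3,5,1) (3,5,2) — 11.
Refactor=week 5: (2,2,1) (2,3,1) (2,4,1) (2,5,1) (3,2,1) (3,3,1) (3,3,2) (3,4,1) (3,4,2) (3,5,1) (3,5,2) (4,2,1) (4,3,1) (4,3,2) (4,4,1) (4,4,2) (4,4,3) (4,5,1) (4,5,2) (4,5,3) — 20.
Summing: 4 + 11 + 20 = 35.

35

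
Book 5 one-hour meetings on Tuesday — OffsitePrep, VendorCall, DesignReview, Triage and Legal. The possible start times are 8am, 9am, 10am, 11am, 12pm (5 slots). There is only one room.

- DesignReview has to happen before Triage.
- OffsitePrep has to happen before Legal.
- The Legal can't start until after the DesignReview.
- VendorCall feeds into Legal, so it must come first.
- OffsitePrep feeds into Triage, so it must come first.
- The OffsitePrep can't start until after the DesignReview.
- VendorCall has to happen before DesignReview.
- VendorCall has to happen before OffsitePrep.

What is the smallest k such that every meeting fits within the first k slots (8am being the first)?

The precedence chain requires at least 4 distinct slots.
With at most 1 per slot and 5 meetings, at least 5 slots are needed.
5 works (last occupied slot: 12pm): for example VendorCall=8am; Legal=11am; Triage=12pm; DesignReview=9am; OffsitePrep=10am.

5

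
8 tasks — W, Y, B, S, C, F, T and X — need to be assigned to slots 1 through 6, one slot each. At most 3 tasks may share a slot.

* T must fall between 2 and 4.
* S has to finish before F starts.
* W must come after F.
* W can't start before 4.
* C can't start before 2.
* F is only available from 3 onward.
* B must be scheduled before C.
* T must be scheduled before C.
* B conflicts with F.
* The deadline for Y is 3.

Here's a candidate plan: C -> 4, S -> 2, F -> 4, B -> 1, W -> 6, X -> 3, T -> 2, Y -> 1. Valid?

B must be scheduled before C — holds.
C can't start before 2 — holds.
T must be scheduled before C — holds.
B conflicts with F — holds.
T must fall between 2 and 4 — holds.
W can't start before 4 — holds.
S has to finish before F starts — holds.
F is only available from 3 onward — holds.
The deadline for Y is 3 — holds.
At most 3 tasks may share a slot — holds.
W must come after F — holds.

Yes, all constraints hold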